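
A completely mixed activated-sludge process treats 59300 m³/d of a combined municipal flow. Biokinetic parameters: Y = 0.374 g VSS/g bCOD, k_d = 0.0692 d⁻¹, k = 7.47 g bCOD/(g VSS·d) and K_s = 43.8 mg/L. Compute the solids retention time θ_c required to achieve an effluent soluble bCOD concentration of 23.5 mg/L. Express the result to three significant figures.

θ_c ≈ 1.10 d

Specific growth rate at S = 23.5 mg/L: μ = YkS/(K_s+S) = 0.374·7.47·23.5/(43.8+23.5) = 0.9755 d⁻¹.
Then 1/θ_c = μ − k_d = 0.9755 − 0.0692 = 0.9063 d⁻¹, giving θ_c = 1.103 d.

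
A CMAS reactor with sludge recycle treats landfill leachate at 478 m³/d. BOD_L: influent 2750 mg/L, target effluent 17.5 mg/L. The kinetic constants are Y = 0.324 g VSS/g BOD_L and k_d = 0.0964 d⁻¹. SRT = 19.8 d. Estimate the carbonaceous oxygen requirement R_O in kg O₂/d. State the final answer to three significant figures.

The observed yield is Y_obs = Y/(1 + k_d·θ_c) = 0.324 / (1 + 0.0964 × 19.8) = 0.324 / 2.909 = 0.1114 g VSS per g BOD_L removed.
ΔS = 2750 − 17.5 = 2732 mg/L, so the substrate removal rate is 478 × 2732/1000 = 1306 kg BOD_L/d.
P_X = Y_obs·Q·(S₀ − S) = 0.1114 × 1306 = 145.5 kg VSS/d.
Carbonaceous O₂ demand = substrate oxidised − cell-mass equivalent = 1306 − 1.42 × 145.5 = 1100 kg O₂/d.

R_O ≈ 1100 kg O₂/d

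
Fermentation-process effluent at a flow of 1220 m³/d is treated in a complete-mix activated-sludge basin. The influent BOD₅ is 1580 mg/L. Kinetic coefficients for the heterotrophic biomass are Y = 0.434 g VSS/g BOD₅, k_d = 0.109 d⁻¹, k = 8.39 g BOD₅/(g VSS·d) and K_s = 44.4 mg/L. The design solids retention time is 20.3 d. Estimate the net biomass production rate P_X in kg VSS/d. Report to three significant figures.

P_X ≈ 260 kg VSS/d

For a completely mixed reactor with recycle the Lawrence–McCarty relation gives S = K_s·(1 + k_d·θ_c) / [θ_c·(Y·k − k_d) − 1] = 44.4 × (1 + 0.109 × 20.3) / [20.3 × (0.434 × 8.39 − 0.109) − 1] = 142.6 / 70.70 = 2.017 mg/L.
Correct the yield for decay: Y_obs = Y/(1 + k_d θ_c) = 0.434 / (1 + 0.109 × 20.3) = 0.434 / 3.213 = 0.1351.
ΔS = 1580 − 2.02 = 1578 mg/L, so the substrate removal rate is 1220 × 1578/1000 = 1925 kg BOD₅/d.
So the net sludge growth is P_X = 0.1351 × 1925 = 260.1 kg VSS/d.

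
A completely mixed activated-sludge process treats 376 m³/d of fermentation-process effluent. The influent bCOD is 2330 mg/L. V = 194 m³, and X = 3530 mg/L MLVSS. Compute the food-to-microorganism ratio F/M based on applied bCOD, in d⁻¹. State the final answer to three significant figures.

F/M = applied load / biomass = Q·S₀/(V·X) = 376 × 2330 / (194.0 × 3530) = 1.279 d⁻¹.

F/M ≈ 1.28 d⁻¹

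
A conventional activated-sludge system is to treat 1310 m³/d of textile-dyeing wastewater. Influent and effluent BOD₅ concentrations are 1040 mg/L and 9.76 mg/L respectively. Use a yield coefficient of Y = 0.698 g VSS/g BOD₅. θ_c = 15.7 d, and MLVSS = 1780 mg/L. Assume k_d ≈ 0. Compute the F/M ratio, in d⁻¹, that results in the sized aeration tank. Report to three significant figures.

Biomass mass balance (decay neglected): V·X = Y·Q·(S₀ − S)·θ_c, so V = 0.698 × 1310 × (1040 − 9.76) × 15.7 / 1780 = 8309 m³.
F/M = Q·S₀ / (V·X) = 1310 × 1040 / (8309 × 1780) = 0.09212 g BOD₅·(g VSS·d)⁻¹.

F/M ≈ 0.0921 d⁻¹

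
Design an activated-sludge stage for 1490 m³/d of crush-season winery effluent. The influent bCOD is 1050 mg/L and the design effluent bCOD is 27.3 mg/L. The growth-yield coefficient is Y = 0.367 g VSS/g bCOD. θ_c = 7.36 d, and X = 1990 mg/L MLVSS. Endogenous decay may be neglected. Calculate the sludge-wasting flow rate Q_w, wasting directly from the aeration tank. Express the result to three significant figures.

Biomass mass balance (decay neglected): V·X = Y·Q·(S₀ − S)·θ_c, so V = 0.367 × 1490 × (1050 − 27.3) × 7.36 / 1990 = 2068 m³.
With mixed-liquor wasting, θ_c = V/Q_w, so Q_w = V/θ_c = 2068/7.36 = 281.0 m³/d.

Q_w ≈ 281 m³/d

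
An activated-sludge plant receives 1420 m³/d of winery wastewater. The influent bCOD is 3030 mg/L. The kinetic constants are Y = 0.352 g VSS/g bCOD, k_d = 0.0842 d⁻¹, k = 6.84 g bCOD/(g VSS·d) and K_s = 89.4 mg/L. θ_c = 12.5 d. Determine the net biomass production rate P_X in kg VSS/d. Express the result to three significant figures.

P_X ≈ 736 kg VSS/d

From the Monod/SRT balance for a CMAS, S = K_s·(1+k_d θ_c)/[θ_c·(Y k − k_d) − 1] = 89.4 × (1 + 0.0842 × 12.5) / [12.5 × (0.352 × 6.84 − 0.0842) − 1] = 183.5 / 28.04 = 6.543 mg/L.
Correct the yield for decay: Y_obs = Y/(1 + k_d θ_c) = 0.352 / (1 + 0.0842 × 12.5) = 0.352 / 2.053 = 0.1715.
Mass of bCOD removed per day: Q(S₀ − S) = 1420 × 3023 g/m³ = 4293 kg/d.
So the net sludge growth is P_X = 0.1715 × 4293 = 736.3 kg VSS/d.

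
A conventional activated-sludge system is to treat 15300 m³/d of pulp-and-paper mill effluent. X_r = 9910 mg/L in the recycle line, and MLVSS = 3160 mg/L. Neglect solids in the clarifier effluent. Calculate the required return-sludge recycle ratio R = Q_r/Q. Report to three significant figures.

Mass balance around the secondary clarifier (neglecting effluent solids): R = X / (X_r − X) = 3160 / (9910 − 3160) = 0.4681.

R ≈ 0.468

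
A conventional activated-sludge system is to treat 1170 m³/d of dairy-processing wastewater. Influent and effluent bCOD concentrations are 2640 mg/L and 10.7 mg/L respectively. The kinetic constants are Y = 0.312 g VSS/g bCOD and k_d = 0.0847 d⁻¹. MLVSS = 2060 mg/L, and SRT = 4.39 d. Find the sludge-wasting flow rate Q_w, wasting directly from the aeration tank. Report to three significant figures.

Q_w ≈ 340 m³/d

From the SRT design equation V = Y Q (S₀−S) θ_c / [X (1 + k_d θ_c)] = 0.312 × 1170 × (2640 − 10.7) × 4.39 / [2060 × (1 + 0.0847 × 4.39)] = 4.21×10^6 / 2826 = 1491 m³.
With mixed-liquor wasting, θ_c = V/Q_w, so Q_w = V/θ_c = 1491/4.39 = 339.6 m³/d.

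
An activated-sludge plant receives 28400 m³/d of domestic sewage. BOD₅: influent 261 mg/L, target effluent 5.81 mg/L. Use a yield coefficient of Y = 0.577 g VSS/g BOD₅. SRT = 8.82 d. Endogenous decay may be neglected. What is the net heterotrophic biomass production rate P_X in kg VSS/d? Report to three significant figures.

P_X ≈ 4180 kg VSS/d

With endogenous decay neglected, the observed yield equals the true yield: Y_obs = Y = 0.577 g VSS/g BOD₅.
Substrate removed = Q·(S₀ − S) = 28400 m³/d × (261 − 5.81) g/m³ = 7.25×10^6 g/d = 7247 kg/d.
P_X = Y_obs · Q(S₀ − S) = 0.5770 × 7247 = 4182 kg VSS/d.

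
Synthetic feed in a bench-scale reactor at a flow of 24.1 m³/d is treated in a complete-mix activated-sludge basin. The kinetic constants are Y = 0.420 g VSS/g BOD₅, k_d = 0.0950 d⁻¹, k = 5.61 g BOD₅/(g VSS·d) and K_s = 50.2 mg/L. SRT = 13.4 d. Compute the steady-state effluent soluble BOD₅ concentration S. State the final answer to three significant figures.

S ≈ 3.89 mg/L

From the Monod/SRT balance for a CMAS, S = K_s·(1+k_d θ_c)/[θ_c·(Y k − k_d) − 1] = 50.2 × (1 + 0.0950 × 13.4) / [13.4 × (0.420 × 5.61 − 0.0950) − 1] = 114.1 / 29.30 = 3.894 mg/L.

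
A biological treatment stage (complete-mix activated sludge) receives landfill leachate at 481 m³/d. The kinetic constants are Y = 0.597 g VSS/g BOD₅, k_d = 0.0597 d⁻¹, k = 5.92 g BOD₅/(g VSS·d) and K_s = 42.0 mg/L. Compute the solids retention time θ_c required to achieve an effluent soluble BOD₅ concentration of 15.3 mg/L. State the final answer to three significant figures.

From 1/θ_c = Y·k·S/(K_s + S) − k_d: Y·k·S/(K_s+S) = 0.597 × 5.92 × 15.3 / (42.0 + 15.3) = 0.9437 d⁻¹.
Then 1/θ_c = μ − k_d = 0.9437 − 0.0597 = 0.8840 d⁻¹, giving θ_c = 1.131 d.

θ_c ≈ 1.13 d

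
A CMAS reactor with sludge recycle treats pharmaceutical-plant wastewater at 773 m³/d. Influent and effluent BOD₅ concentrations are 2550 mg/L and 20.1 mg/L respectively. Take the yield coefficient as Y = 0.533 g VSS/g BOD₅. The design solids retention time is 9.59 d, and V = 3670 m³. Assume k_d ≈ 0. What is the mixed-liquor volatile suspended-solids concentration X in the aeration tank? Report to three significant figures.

X ≈ 2720 mg/L

From V·X = Y·Q·(S₀ − S)·θ_c (decay neglected): X = 0.533 × 773 × (2550 − 20.1) × 9.59 / 3670 = 2724 mg/L.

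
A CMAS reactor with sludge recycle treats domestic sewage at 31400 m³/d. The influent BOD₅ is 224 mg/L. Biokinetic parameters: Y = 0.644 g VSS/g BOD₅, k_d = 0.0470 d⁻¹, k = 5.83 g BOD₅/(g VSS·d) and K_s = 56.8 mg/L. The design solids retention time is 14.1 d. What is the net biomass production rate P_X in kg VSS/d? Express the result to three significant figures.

P_X ≈ 2700 kg VSS/d

For a completely mixed reactor with recycle the Lawrence–McCarty relation gives S = K_s·(1 + k_d·θ_c) / [θ_c·(Y·k − k_d) − 1] = 56.8 × (1 + 0.0470 × 14.1) / [14.1 × (0.644 × 5.83 − 0.0470) − 1] = 94.44 / 51.28 = 1.842 mg/L.
The observed yield is Y_obs = Y/(1 + k_d·θ_c) = 0.644 / (1 + 0.0470 × 14.1) = 0.644 / 1.663 = 0.3873 g VSS per g BOD₅ removed.
Mass of BOD₅ removed per day: Q(S₀ − S) = 31400 × 222.2 g/m³ = 6976 kg/d.
Biomass produced: P_X = Y_obs·Q·ΔS = 0.3873 × 6976 ≈ 2702 kg VSS/d.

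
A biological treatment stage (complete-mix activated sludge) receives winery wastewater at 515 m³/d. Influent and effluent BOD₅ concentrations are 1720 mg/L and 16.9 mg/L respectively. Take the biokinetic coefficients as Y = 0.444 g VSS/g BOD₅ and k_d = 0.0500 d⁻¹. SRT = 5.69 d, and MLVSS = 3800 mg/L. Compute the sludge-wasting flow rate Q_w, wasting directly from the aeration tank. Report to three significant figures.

Q_w ≈ 79.8 m³/d

Steady-state biomass mass balance: V·X·(1 + k_d·θ_c) = Y·Q·(S₀ − S)·θ_c, so V = 0.444 × 515 × (1720 − 16.9) × 5.69 / [3800 × (1 + 0.0500 × 5.69)] = 2.22×10^6 / 4881 = 454.0 m³.
Wasting from the aeration tank: Q_w = V / θ_c = 454.0 / 5.69 = 79.78 m³/d.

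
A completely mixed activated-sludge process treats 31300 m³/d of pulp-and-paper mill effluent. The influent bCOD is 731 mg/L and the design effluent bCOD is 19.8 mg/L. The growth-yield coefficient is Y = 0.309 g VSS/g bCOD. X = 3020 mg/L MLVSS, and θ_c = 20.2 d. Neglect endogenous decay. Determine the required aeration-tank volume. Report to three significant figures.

V ≈ 46000 m³

Biomass mass balance (decay neglected): V·X = Y·Q·(S₀ − S)·θ_c, so V = 0.309 × 31300 × (731 − 19.8) × 20.2 / 3020 = 46009 m³.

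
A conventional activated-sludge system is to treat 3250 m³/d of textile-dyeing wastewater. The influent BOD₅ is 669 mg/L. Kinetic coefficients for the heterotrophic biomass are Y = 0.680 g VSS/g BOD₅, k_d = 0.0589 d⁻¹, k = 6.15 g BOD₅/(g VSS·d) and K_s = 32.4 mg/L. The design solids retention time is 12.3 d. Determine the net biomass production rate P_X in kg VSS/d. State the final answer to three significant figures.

From the Monod/SRT balance for a CMAS, S = K_s·(1+k_d θ_c)/[θ_c·(Y k − k_d) − 1] = 32.4 × (1 + 0.0589 × 12.3) / [12.3 × (0.680 × 6.15 − 0.0589) − 1] = 55.87 / 49.71 = 1.124 mg/L.
Y_obs = Y / (1 + k_d θ_c) = 0.680 / (1 + 0.0589 × 12.3) = 0.680 / 1.724 = 0.3943.
Q·(S₀ − S) = 3250 × (669 − 1.12) × 10⁻³ = 2171 kg/d removed.
Biomass produced: P_X = Y_obs·Q·ΔS = 0.3943 × 2171 ≈ 855.9 kg VSS/d.

P_X ≈ 856 kg VSS/d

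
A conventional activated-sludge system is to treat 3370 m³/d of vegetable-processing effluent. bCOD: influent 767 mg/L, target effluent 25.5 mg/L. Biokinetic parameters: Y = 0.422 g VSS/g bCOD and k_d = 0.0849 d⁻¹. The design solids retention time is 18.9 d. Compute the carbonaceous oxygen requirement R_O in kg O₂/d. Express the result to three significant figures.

R_O ≈ 1920 kg O₂/d

The observed yield is Y_obs = Y/(1 + k_d·θ_c) = 0.422 / (1 + 0.0849 × 18.9) = 0.422 / 2.605 = 0.1620 g VSS per g bCOD removed.
Substrate removed = Q·(S₀ − S) = 3370 m³/d × (767 − 25.5) g/m³ = 2.5×10^6 g/d = 2499 kg/d.
P_X = Y_obs·Q·(S₀ − S) = 0.1620 × 2499 = 404.9 kg VSS/d.
R_O = Q·(S₀ − S) − 1.42·P_X = 2499 − 1.42 × 404.9 = 1924 kg O₂/d.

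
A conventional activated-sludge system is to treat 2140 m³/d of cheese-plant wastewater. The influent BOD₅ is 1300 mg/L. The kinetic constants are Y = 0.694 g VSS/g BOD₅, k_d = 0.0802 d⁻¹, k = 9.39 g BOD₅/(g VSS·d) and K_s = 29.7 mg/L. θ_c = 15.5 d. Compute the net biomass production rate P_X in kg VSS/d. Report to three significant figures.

For a completely mixed reactor with recycle the Lawrence–McCarty relation gives S = K_s·(1 + k_d·θ_c) / [θ_c·(Y·k − k_d) − 1] = 29.7 × (1 + 0.0802 × 15.5) / [15.5 × (0.694 × 9.39 − 0.0802) − 1] = 66.62 / 98.77 = 0.6745 mg/L.
Observed yield with endogenous decay: Y_obs = Y / (1 + k_d·θ_c) = 0.694 / (1 + 0.0802 × 15.5) = 0.694 / 2.243 = 0.3094 g VSS/g BOD₅.
ΔS = 1300 − 0.675 = 1299 mg/L, so the substrate removal rate is 2140 × 1299/1000 = 2781 kg BOD₅/d.
P_X = Y_obs · Q(S₀ − S) = 0.3094 × 2781 = 860.3 kg VSS/d.

P_X ≈ 860 kg VSS/d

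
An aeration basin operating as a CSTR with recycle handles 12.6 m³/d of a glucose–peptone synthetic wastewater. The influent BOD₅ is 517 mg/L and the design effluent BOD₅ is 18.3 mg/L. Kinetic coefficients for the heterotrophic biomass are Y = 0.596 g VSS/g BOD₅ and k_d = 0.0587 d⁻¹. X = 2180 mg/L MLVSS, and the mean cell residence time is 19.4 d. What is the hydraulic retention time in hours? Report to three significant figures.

Steady-state biomass mass balance: V·X·(1 + k_d·θ_c) = Y·Q·(S₀ − S)·θ_c, so V = 0.596 × 12.6 × (517 − 18.3) × 19.4 / [2180 × (1 + 0.0587 × 19.4)] = 7.27×10^4 / 4663 = 15.58 m³.
HRT = V/Q = 15.58 m³ / 12.6 m³·d⁻¹ = 1.237 d × 24 = 29.68 h.

τ ≈ 29.7 h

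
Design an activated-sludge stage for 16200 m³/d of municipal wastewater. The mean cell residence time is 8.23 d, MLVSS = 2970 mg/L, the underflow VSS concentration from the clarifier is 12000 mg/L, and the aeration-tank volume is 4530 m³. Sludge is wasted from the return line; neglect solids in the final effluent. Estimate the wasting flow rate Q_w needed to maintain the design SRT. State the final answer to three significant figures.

Wasting from the return line (neglecting effluent solids): Q_w = V·X / (θ_c·X_r) = 4530 × 2970 / (8.23 × 12000) = 136.2 m³/d.

Q_w ≈ 136 m³/d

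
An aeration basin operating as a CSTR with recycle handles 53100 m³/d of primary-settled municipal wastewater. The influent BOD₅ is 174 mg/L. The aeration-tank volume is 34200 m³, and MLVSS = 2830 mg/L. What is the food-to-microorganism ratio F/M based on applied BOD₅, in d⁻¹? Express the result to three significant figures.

F/M = Q·S₀ / (V·X) = 53100 × 174 / (34200 × 2830) = 0.09546 g BOD₅·(g VSS·d)⁻¹.

F/M ≈ 0.0955 d⁻¹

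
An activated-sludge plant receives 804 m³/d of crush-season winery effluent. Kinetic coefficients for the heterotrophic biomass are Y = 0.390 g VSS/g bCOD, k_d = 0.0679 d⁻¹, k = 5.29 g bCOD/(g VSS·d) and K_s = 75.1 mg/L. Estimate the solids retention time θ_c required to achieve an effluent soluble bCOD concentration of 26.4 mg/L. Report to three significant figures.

Specific growth rate at S = 26.4 mg/L: μ = YkS/(K_s+S) = 0.390·5.29·26.4/(75.1+26.4) = 0.5366 d⁻¹.
1/θ_c = 0.5366 − 0.0679 = 0.4687 d⁻¹, so θ_c = 2.134 d.

θ_c ≈ 2.13 d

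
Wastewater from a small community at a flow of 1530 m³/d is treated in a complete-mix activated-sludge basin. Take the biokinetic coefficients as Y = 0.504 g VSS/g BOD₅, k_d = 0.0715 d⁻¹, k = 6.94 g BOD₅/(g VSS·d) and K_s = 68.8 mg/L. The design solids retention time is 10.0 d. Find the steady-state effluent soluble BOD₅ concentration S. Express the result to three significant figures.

S ≈ 3.55 mg/L

Effluent substrate depends only on kinetics and SRT: S = K_s(1 + k_d θ_c) / [θ_c(Yk − k_d) − 1] = 68.8 × (1 + 0.0715 × 10.0) / [10.0 × (0.504 × 6.94 − 0.0715) − 1] = 118.0 / 33.26 = 3.547 mg/L.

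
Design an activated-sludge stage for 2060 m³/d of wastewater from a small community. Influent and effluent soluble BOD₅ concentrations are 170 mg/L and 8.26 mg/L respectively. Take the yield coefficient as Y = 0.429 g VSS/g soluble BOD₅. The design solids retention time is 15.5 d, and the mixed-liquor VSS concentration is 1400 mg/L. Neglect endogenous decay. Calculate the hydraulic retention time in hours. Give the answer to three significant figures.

τ ≈ 18.4 h

Biomass mass balance (decay neglected): V·X = Y·Q·(S₀ − S)·θ_c, so V = 0.429 × 2060 × (170 − 8.26) × 15.5 / 1400 = 1583 m³.
τ = V/Q = 1583/2060 = 0.7682 d, or 18.44 h.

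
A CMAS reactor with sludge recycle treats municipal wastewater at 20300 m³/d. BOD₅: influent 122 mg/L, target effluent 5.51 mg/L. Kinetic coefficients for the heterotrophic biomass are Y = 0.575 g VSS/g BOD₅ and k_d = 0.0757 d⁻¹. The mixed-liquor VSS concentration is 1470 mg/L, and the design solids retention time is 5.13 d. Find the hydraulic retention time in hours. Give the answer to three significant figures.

τ ≈ 4.04 h

Rearranging the biomass balance for a CMAS with decay, V = Y·Q·ΔS·θ_c / [X·(1+k_d θ_c)] = 0.575 × 20300 × (122 − 5.51) × 5.13 / [1470 × (1 + 0.0757 × 5.13)] = 6.98×10^6 / 2041 = 3418 m³.
τ = V/Q = 3418/20300 = 0.1684 d, or 4.041 h.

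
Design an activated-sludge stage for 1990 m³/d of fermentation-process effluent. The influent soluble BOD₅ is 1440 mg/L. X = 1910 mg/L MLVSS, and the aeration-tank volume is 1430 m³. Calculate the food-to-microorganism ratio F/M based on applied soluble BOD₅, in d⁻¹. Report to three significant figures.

F/M = Q·S₀ / (V·X) = 1990 × 1440 / (1430 × 1910) = 1.049 g soluble BOD₅·(g VSS·d)⁻¹.

F/M ≈ 1.05 d⁻¹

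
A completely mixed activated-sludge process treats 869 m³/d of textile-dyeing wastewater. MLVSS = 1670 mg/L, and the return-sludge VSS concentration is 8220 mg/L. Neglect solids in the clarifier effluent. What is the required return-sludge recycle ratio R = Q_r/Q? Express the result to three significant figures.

Mass balance around the secondary clarifier (neglecting effluent solids): R = X / (X_r − X) = 1670 / (8220 − 1670) = 0.2550.

R ≈ 0.255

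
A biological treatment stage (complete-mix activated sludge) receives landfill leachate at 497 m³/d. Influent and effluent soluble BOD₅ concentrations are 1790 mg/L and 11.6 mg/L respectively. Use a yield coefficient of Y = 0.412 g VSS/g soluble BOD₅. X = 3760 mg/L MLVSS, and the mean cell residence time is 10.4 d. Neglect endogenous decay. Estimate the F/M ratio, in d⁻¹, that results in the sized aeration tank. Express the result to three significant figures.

Biomass mass balance (decay neglected): V·X = Y·Q·(S₀ − S)·θ_c, so V = 0.412 × 497 × (1790 − 11.6) × 10.4 / 3760 = 1007 m³.
F/M = Q·S₀ / (V·X) = 497 × 1790 / (1007 × 3760) = 0.2349 g soluble BOD₅·(g VSS·d)⁻¹.

F/M ≈ 0.235 d⁻¹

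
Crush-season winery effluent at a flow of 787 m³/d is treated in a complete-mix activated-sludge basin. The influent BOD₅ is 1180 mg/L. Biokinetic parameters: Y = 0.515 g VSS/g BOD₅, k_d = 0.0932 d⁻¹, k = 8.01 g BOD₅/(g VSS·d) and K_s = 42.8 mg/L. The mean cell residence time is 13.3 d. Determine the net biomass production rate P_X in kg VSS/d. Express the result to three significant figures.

Effluent substrate depends only on kinetics and SRT: S = K_s(1 + k_d θ_c) / [θ_c(Yk − k_d) − 1] = 42.8 × (1 + 0.0932 × 13.3) / [13.3 × (0.515 × 8.01 − 0.0932) − 1] = 95.85 / 52.62 = 1.821 mg/L.
The observed yield is Y_obs = Y/(1 + k_d·θ_c) = 0.515 / (1 + 0.0932 × 13.3) = 0.515 / 2.240 = 0.2300 g VSS per g BOD₅ removed.
ΔS = 1180 − 1.82 = 1178 mg/L, so the substrate removal rate is 787 × 1178/1000 = 927.2 kg BOD₅/d.
Net biomass production P_X = Y_obs × Q·(S₀ − S) = 0.2300 × 927.2 = 213.2 kg VSS/d.

P_X ≈ 213 kg VSS/d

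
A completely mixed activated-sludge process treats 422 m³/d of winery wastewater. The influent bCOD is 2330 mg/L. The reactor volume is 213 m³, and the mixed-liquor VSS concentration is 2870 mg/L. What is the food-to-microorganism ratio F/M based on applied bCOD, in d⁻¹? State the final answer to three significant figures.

F/M = Q·S₀ / (V·X) = 422 × 2330 / (213.0 × 2870) = 1.608 g bCOD·(g VSS·d)⁻¹.

F/M ≈ 1.61 d⁻¹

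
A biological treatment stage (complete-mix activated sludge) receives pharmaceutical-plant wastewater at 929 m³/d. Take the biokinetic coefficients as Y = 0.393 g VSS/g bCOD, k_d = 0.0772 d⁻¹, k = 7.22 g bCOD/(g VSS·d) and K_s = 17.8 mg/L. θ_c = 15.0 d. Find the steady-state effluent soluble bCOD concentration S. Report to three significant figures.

From the Monod/SRT balance for a CMAS, S = K_s·(1+k_d θ_c)/[θ_c·(Y k − k_d) − 1] = 17.8 × (1 + 0.0772 × 15.0) / [15.0 × (0.393 × 7.22 − 0.0772) − 1] = 38.41 / 40.40 = 0.9507 mg/L.

S ≈ 0.951 mg/L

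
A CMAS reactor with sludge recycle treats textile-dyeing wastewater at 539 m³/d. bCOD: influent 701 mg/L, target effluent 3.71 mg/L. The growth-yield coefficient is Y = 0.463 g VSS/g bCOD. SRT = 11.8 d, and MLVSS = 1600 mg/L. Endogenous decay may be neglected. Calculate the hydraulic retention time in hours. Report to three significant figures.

τ ≈ 57.1 h

With k_d = 0 the design equation reduces to V = Y Q (S₀−S) θ_c / X = 0.463 × 539 × (701 − 3.71) × 11.8 / 1600 = 1283 m³.
HRT = V/Q = 1283 m³ / 539 m³·d⁻¹ = 2.381 d × 24 = 57.14 h.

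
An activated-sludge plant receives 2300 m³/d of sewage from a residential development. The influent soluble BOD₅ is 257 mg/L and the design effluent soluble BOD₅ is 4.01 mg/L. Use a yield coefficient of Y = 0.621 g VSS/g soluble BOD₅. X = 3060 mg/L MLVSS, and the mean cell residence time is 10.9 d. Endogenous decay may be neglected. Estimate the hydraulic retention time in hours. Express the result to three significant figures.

τ ≈ 13.4 h

Biomass mass balance (decay neglected): V·X = Y·Q·(S₀ − S)·θ_c, so V = 0.621 × 2300 × (257 − 4.01) × 10.9 / 3060 = 1287 m³.
τ = V/Q = 1287/2300 = 0.5596 d, or 13.43 h.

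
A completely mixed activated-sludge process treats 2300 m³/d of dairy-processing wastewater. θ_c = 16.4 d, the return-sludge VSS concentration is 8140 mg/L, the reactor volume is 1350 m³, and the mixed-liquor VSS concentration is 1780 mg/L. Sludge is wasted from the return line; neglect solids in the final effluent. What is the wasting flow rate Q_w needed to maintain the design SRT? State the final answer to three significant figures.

Q_w ≈ 18.0 m³/d

Wasting from the return line (neglecting effluent solids): Q_w = V·X / (θ_c·X_r) = 1350 × 1780 / (16.4 × 8140) = 18.00 m³/d.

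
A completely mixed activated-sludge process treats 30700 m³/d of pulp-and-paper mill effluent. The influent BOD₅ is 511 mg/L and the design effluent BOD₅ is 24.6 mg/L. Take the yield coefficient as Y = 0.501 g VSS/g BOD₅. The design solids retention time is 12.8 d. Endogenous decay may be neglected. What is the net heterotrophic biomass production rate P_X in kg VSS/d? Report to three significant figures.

P_X ≈ 7480 kg VSS/d

No decay correction is needed, so Y_obs = Y = 0.501.
Substrate removed = Q·(S₀ − S) = 30700 m³/d × (511 − 24.6) g/m³ = 1.49×10^7 g/d = 14932 kg/d.
Net biomass production P_X = Y_obs × Q·(S₀ − S) = 0.5010 × 14932 = 7481 kg VSS/d.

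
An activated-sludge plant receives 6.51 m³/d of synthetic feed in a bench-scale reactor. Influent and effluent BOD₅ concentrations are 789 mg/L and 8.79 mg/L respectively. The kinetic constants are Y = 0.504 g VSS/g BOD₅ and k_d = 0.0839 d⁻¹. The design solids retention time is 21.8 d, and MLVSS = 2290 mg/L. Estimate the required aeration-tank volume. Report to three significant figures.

V ≈ 8.61 m³

From the SRT design equation V = Y Q (S₀−S) θ_c / [X (1 + k_d θ_c)] = 0.504 × 6.51 × (789 − 8.79) × 21.8 / [2290 × (1 + 0.0839 × 21.8)] = 5.58×10^4 / 6478 = 8.614 m³.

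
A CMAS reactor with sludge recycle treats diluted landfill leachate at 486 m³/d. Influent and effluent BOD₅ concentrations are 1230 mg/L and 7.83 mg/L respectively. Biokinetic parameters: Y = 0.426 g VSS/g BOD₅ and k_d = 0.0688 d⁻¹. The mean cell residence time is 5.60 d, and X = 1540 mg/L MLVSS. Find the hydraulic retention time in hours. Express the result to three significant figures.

τ ≈ 32.8 h

Steady-state biomass mass balance: V·X·(1 + k_d·θ_c) = Y·Q·(S₀ − S)·θ_c, so V = 0.426 × 486 × (1230 − 7.83) × 5.60 / [1540 × (1 + 0.0688 × 5.60)] = 1.42×10^6 / 2133 = 664.2 m³.
τ = V/Q = 664.2/486 = 1.367 d, or 32.80 h.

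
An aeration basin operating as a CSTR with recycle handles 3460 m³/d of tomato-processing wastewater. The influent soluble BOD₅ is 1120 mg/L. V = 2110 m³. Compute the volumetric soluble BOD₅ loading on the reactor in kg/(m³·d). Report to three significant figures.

L_v = Q S₀ / V = 3460 × 1120 × 10⁻³ / 2110 = 1.837 kg/(m³·d).

L_v ≈ 1.84 kg soluble BOD₅/(m³·d)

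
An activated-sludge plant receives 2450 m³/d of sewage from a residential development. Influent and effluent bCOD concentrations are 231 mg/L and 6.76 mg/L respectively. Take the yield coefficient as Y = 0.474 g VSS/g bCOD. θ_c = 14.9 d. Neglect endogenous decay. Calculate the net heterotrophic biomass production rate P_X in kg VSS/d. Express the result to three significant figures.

No decay correction is needed, so Y_obs = Y = 0.474.
Q·(S₀ − S) = 2450 × (231 − 6.76) × 10⁻³ = 549.4 kg/d removed.
Biomass produced: P_X = Y_obs·Q·ΔS = 0.4740 × 549.4 ≈ 260.4 kg VSS/d.

P_X ≈ 260 kg VSS/d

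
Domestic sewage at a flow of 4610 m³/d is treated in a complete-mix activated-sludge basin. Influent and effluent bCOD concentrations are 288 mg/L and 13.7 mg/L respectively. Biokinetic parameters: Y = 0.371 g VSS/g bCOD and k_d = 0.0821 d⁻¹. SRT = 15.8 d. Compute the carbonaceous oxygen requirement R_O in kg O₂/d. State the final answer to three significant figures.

R_O ≈ 975 kg O₂/d

Correct the yield for decay: Y_obs = Y/(1 + k_d θ_c) = 0.371 / (1 + 0.0821 × 15.8) = 0.371 / 2.297 = 0.1615.
Substrate removed = Q·(S₀ − S) = 4610 m³/d × (288 − 13.7) g/m³ = 1.26×10^6 g/d = 1265 kg/d.
P_X = Y_obs·Q·(S₀ − S) = 0.1615 × 1265 = 204.2 kg VSS/d.
Carbonaceous O₂ demand = substrate oxidised − cell-mass equivalent = 1265 − 1.42 × 204.2 = 974.5 kg O₂/d.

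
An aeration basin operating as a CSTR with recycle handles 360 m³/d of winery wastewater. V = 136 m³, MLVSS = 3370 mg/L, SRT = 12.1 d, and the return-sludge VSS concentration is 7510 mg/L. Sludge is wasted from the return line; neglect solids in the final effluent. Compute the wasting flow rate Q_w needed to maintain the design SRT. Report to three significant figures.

Q_w ≈ 5.04 m³/d

Q_w = (V·X)/(θ_c X_r) = 136.0 × 3370 / (12.1 × 7510) = 5.044 m³/d.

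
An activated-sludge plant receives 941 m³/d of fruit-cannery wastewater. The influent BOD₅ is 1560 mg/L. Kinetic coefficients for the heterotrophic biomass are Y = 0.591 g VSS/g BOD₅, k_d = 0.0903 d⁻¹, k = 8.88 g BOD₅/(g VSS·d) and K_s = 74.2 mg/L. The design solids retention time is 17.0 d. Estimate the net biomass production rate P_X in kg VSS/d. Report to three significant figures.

P_X ≈ 342 kg VSS/d

For a completely mixed reactor with recycle the Lawrence–McCarty relation gives S = K_s·(1 + k_d·θ_c) / [θ_c·(Y·k − k_d) − 1] = 74.2 × (1 + 0.0903 × 17.0) / [17.0 × (0.591 × 8.88 − 0.0903) − 1] = 188.1 / 86.68 = 2.170 mg/L.
Observed yield with endogenous decay: Y_obs = Y / (1 + k_d·θ_c) = 0.591 / (1 + 0.0903 × 17.0) = 0.591 / 2.535 = 0.2331 g VSS/g BOD₅.
ΔS = 1560 − 2.17 = 1558 mg/L, so the substrate removal rate is 941 × 1558/1000 = 1466 kg BOD₅/d.
P_X = Y_obs · Q(S₀ − S) = 0.2331 × 1466 = 341.7 kg VSS/d.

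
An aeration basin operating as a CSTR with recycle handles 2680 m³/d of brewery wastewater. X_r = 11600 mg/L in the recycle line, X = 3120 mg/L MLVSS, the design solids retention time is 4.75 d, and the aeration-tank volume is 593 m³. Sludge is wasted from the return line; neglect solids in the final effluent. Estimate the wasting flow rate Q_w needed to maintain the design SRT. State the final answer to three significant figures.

Q_w = (V·X)/(θ_c X_r) = 593.0 × 3120 / (4.75 × 11600) = 33.58 m³/d.

Q_w ≈ 33.6 m³/d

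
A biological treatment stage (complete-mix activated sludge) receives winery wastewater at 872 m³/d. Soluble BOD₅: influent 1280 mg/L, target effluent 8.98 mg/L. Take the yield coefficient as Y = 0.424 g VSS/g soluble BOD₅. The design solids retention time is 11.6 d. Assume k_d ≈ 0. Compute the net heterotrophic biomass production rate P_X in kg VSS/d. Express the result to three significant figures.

With endogenous decay neglected, the observed yield equals the true yield: Y_obs = Y = 0.424 g VSS/g soluble BOD₅.
Substrate removed = Q·(S₀ − S) = 872 m³/d × (1280 − 8.98) g/m³ = 1.11×10^6 g/d = 1108 kg/d.
P_X = Y_obs · Q(S₀ − S) = 0.4240 × 1108 = 469.9 kg VSS/d.

P_X ≈ 470 kg VSS/d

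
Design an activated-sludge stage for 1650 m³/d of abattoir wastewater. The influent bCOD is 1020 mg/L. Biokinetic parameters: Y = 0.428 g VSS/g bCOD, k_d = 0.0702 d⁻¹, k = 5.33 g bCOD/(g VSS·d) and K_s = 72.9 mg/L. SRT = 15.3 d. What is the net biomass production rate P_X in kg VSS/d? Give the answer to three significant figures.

For a completely mixed reactor with recycle the Lawrence–McCarty relation gives S = K_s·(1 + k_d·θ_c) / [θ_c·(Y·k − k_d) − 1] = 72.9 × (1 + 0.0702 × 15.3) / [15.3 × (0.428 × 5.33 − 0.0702) − 1] = 151.2 / 32.83 = 4.606 mg/L.
The observed yield is Y_obs = Y/(1 + k_d·θ_c) = 0.428 / (1 + 0.0702 × 15.3) = 0.428 / 2.074 = 0.2064 g VSS per g bCOD removed.
Q·(S₀ − S) = 1650 × (1020 − 4.61) × 10⁻³ = 1675 kg/d removed.
Net biomass production P_X = Y_obs × Q·(S₀ − S) = 0.2064 × 1675 = 345.7 kg VSS/d.

P_X ≈ 346 kg VSS/d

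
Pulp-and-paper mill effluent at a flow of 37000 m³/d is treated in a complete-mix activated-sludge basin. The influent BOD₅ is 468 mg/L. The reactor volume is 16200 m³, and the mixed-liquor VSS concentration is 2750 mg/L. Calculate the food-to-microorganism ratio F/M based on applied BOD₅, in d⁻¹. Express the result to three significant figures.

Food-to-microorganism ratio F/M = Q S₀ / (V X) = 37000 × 468 / (16200 × 2750) = 0.3887 d⁻¹.

F/M ≈ 0.389 d⁻¹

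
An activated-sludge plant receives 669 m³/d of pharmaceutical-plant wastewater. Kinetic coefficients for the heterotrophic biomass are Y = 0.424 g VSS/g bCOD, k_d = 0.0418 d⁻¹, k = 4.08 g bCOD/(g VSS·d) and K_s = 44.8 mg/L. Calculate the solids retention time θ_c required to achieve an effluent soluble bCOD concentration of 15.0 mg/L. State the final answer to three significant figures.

θ_c ≈ 2.55 d

Specific growth rate at S = 15.0 mg/L: μ = YkS/(K_s+S) = 0.424·4.08·15.0/(44.8+15.0) = 0.4339 d⁻¹.
1/θ_c = 0.4339 − 0.0418 = 0.3921 d⁻¹, so θ_c = 2.550 d.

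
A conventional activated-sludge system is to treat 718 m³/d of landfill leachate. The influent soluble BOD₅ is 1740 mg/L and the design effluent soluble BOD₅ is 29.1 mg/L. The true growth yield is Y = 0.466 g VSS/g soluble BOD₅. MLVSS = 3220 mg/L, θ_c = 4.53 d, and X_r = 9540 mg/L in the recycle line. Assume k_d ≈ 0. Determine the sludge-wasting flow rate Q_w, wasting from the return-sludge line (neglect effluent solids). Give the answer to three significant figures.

V·X = Y·Q·ΔS·θ_c gives V = 0.466 × 718 × (1740 − 29.1) × 4.53 / 3220 = 805.3 m³.
Q_w = (V·X)/(θ_c X_r) = 805.3 × 3220 / (4.53 × 9540) = 60.00 m³/d.

Q_w ≈ 60.0 m³/d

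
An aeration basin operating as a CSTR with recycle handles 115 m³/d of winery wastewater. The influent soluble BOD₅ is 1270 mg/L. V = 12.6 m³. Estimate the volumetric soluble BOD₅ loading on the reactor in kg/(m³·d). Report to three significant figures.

L_v ≈ 11.6 kg soluble BOD₅/(m³·d)

Volumetric loading L_v = Q·S₀ / V = 115 × 1270 g/m³ / 12.60 m³ = 11591 g/(m³·d) = 11.59 kg soluble BOD₅/(m³·d).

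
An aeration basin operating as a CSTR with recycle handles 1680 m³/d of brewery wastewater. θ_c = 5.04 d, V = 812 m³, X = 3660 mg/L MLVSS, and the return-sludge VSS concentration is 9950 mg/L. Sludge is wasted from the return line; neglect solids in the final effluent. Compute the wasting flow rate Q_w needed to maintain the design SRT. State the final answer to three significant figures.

θ_c = V·X/(Q_w·X_r) when wasting from the recycle, so Q_w = V·X/(θ_c·X_r) = 812.0 × 3660 / (5.04 × 9950) = 59.26 m³/d.

Q_w ≈ 59.3 m³/d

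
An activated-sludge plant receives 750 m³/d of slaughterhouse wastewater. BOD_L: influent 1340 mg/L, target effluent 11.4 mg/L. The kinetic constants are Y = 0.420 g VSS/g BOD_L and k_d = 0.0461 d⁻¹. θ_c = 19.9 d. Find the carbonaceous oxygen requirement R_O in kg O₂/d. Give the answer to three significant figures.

R_O ≈ 687 kg O₂/d

Y_obs = Y / (1 + k_d θ_c) = 0.420 / (1 + 0.0461 × 19.9) = 0.420 / 1.917 = 0.2190.
ΔS = 1340 − 11.4 = 1329 mg/L, so the substrate removal rate is 750 × 1329/1000 = 996.4 kg BOD_L/d.
Biomass synthesised: P_X = Y_obs × 996.4 = 218.3 kg VSS/d.
Carbonaceous O₂ demand = substrate oxidised − cell-mass equivalent = 996.4 − 1.42 × 218.3 = 686.5 kg O₂/d.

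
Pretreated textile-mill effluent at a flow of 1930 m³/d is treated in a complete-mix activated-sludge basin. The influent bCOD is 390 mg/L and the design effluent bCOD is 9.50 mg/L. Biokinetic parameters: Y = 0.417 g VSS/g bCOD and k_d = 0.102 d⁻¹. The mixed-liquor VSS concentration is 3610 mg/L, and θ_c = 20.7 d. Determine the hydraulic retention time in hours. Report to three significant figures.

From the SRT design equation V = Y Q (S₀−S) θ_c / [X (1 + k_d θ_c)] = 0.417 × 1930 × (390 − 9.50) × 20.7 / [3610 × (1 + 0.102 × 20.7)] = 6.34×10^6 / 11232 = 564.4 m³.
Hydraulic retention time τ = V/Q = 564.4 / 1930 = 0.2924 d = 7.018 h.

τ ≈ 7.02 h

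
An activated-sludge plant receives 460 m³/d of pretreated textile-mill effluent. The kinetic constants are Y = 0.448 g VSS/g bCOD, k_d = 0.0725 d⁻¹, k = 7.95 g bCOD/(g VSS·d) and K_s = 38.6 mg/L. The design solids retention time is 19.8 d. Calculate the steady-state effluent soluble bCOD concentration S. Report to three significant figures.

Effluent substrate depends only on kinetics and SRT: S = K_s(1 + k_d θ_c) / [θ_c(Yk − k_d) − 1] = 38.6 × (1 + 0.0725 × 19.8) / [19.8 × (0.448 × 7.95 − 0.0725) − 1] = 94.01 / 68.08 = 1.381 mg/L.

S ≈ 1.38 mg/L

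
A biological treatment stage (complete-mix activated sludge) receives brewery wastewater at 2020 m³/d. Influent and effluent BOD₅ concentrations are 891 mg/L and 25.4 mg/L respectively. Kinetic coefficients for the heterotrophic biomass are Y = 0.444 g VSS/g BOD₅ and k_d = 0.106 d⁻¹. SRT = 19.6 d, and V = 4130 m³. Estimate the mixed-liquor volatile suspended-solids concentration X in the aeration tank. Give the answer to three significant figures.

X = Y·Q·ΔS·θ_c / [V·(1 + k_d θ_c)] = 0.444 × 2020 × (891 − 25.4) × 19.6 / [4130 × (1 + 0.106 × 19.6)] = 1197 mg/L.

X ≈ 1200 mg/L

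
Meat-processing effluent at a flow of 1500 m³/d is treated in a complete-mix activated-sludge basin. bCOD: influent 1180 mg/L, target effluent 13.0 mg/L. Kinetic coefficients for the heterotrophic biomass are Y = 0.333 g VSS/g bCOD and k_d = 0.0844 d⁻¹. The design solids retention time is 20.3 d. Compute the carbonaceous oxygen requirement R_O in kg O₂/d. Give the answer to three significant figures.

R_O ≈ 1450 kg O₂/d

Correct the yield for decay: Y_obs = Y/(1 + k_d θ_c) = 0.333 / (1 + 0.0844 × 20.3) = 0.333 / 2.713 = 0.1227.
Q·(S₀ − S) = 1500 × (1180 − 13.0) × 10⁻³ = 1750 kg/d removed.
Biomass synthesised: P_X = Y_obs × 1750 = 214.8 kg VSS/d.
R_O = Q·(S₀ − S) − 1.42·P_X = 1750 − 1.42 × 214.8 = 1445 kg O₂/d.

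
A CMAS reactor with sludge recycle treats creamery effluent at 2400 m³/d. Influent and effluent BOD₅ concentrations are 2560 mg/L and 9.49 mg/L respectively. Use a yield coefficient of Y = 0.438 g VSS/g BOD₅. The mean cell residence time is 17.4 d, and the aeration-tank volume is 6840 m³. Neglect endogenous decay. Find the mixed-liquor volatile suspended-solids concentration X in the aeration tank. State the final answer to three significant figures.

Without decay, X = Y Q (S₀−S) θ_c / V = 0.438 × 2400 × (2560 − 9.49) × 17.4 / 6840 = 6820 mg/L.

X ≈ 6820 mg/L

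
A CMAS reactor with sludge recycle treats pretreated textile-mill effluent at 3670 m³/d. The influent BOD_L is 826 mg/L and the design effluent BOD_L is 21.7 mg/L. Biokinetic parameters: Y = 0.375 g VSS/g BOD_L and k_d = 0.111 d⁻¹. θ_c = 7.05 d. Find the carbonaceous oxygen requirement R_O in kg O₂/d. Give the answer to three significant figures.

R_O ≈ 2070 kg O₂/d

Correct the yield for decay: Y_obs = Y/(1 + k_d θ_c) = 0.375 / (1 + 0.111 × 7.05) = 0.375 / 1.783 = 0.2104.
ΔS = 826 − 21.7 = 804.3 mg/L, so the substrate removal rate is 3670 × 804.3/1000 = 2952 kg BOD_L/d.
Net sludge production P_X = 0.2104 × 2952 = 621.0 kg VSS/d.
R_O = Q·(S₀ − S) − 1.42·P_X = 2952 − 1.42 × 621.0 = 2070 kg O₂/d.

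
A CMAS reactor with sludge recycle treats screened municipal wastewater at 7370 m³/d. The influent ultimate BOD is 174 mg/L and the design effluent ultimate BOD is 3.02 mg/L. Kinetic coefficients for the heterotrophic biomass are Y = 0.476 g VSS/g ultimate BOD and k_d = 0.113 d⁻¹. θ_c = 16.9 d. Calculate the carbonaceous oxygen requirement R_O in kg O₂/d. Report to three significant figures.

Observed yield with endogenous decay: Y_obs = Y / (1 + k_d·θ_c) = 0.476 / (1 + 0.113 × 16.9) = 0.476 / 2.910 = 0.1636 g VSS/g ultimate BOD.
Q·(S₀ − S) = 7370 × (174 − 3.02) × 10⁻³ = 1260 kg/d removed.
Biomass synthesised: P_X = Y_obs × 1260 = 206.1 kg VSS/d.
R_O = Q·(S₀ − S) − 1.42·P_X = 1260 − 1.42 × 206.1 = 967.4 kg O₂/d.

R_O ≈ 967 kg O₂/d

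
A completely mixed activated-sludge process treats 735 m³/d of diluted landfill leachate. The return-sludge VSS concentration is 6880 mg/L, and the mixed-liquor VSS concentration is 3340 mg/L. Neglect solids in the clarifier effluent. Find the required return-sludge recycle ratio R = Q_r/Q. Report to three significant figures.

R ≈ 0.944

R = Q_r/Q = X/(X_r − X) = 3340 / (6880 − 3340) = 0.9435.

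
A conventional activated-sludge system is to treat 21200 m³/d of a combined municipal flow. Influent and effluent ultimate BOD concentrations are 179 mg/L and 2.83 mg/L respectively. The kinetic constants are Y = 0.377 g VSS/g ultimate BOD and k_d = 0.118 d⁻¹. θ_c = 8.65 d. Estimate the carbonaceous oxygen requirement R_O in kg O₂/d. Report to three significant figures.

R_O ≈ 2750 kg O₂/d

Observed yield with endogenous decay: Y_obs = Y / (1 + k_d·θ_c) = 0.377 / (1 + 0.118 × 8.65) = 0.377 / 2.021 = 0.1866 g VSS/g ultimate BOD.
Mass of ultimate BOD removed per day: Q(S₀ − S) = 21200 × 176.2 g/m³ = 3735 kg/d.
P_X = Y_obs·Q·(S₀ − S) = 0.1866 × 3735 = 696.8 kg VSS/d.
R_O = Q·(S₀ − S) − 1.42·P_X = 3735 − 1.42 × 696.8 = 2745 kg O₂/d.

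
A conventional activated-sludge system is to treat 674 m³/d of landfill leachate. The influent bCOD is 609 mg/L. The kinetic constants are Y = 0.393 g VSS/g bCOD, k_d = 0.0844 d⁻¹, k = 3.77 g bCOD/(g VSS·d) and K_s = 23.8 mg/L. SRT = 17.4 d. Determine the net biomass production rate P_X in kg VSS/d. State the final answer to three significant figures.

P_X ≈ 65.1 kg VSS/d

For a completely mixed reactor with recycle the Lawrence–McCarty relation gives S = K_s·(1 + k_d·θ_c) / [θ_c·(Y·k − k_d) − 1] = 23.8 × (1 + 0.0844 × 17.4) / [17.4 × (0.393 × 3.77 − 0.0844) − 1] = 58.75 / 23.31 = 2.520 mg/L.
Correct the yield for decay: Y_obs = Y/(1 + k_d θ_c) = 0.393 / (1 + 0.0844 × 17.4) = 0.393 / 2.469 = 0.1592.
Q·(S₀ − S) = 674 × (609 − 2.52) × 10⁻³ = 408.8 kg/d removed.
P_X = Y_obs · Q(S₀ − S) = 0.1592 × 408.8 = 65.08 kg VSS/d.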